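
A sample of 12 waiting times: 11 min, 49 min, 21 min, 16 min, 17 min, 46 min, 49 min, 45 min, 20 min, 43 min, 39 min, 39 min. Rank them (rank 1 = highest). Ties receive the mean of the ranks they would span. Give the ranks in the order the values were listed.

Sorted (descending): 49, 49, 46, 45, 43, 39, 39, 21, 20, 17, 16, 11
The 2 values of 49 occupy positions 1–2 → average rank (1+2)/2 = 1.5.
The 2 values of 39 occupy positions 6–7 → average rank (6+7)/2 = 6.5.

12, 1.5, 8, 11, 10, 3, 1.5, 4, 9, 5, 6.5, 6.5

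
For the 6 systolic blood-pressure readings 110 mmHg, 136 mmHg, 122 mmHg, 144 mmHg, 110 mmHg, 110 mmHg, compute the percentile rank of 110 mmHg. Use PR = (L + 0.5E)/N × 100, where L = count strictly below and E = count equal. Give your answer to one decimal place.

25.0

N = 6.
Strictly below 110: 0. Equal to 110: 3.
PR = (0 + 0.5·3)/6 × 100 = 25.0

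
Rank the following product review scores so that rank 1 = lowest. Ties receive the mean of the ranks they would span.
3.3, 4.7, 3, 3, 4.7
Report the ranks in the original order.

3, 4.5, 1.5, 1.5, 4.5

Sorted (ascending): 3, 3, 3.3, 4.7, 4.7
The 2 values of 3 occupy positions 1–2 → average rank (1+2)/2 = 1.5.
The 2 values of 4.7 occupy positions 4–5 → average rank (4+5)/2 = 4.5.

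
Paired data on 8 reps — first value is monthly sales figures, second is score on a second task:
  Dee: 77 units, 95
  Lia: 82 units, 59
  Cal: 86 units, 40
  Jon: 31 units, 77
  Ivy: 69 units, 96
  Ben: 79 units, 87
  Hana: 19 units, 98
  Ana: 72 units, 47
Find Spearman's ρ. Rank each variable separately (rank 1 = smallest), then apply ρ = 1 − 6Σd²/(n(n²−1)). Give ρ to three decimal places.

-0.667

Ranks of variable 1: 5, 7, 8, 2, 3, 6, 1, 4
Ranks of variable 2: 6, 3, 1, 4, 7, 5, 8, 2
d = r₁ − r₂: -1, 4, 7, -2, -4, 1, -7, 2
d²: 1, 16, 49, 4, 16, 1, 49, 4; Σd² = 140
ρ = 1 − 6·140/(8·63) = 1 − 840/504 = -0.667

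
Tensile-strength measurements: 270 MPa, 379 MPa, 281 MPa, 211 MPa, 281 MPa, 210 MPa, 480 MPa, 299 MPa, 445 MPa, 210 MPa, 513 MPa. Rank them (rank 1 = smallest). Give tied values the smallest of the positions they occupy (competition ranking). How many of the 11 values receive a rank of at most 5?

Sorted (ascending): 210, 210, 211, 270, 281, 281, 299, 379, 445, 480, 513
The 2 values of 210 occupy positions 1–2 → each gets rank 1.
The 2 values of 281 occupy positions 5–6 → each gets rank 5.
Ranks ≤ 5: {1, 1, 3, 4, 5, 5} → 6 values.

6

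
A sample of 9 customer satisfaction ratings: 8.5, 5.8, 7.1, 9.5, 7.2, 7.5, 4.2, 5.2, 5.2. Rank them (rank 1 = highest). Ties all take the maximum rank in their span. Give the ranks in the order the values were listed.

2, 6, 5, 1, 4, 3, 9, 8, 8

Sorted (descending): 9.5, 8.5, 7.5, 7.2, 7.1, 5.8, 5.2, 5.2, 4.2
The 2 values of 5.2 occupy positions 7–8 → each gets rank 8.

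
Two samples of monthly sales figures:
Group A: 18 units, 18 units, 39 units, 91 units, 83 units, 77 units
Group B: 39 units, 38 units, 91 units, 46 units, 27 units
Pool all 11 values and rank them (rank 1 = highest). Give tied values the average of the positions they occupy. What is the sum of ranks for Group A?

36

Sorted (descending): 91, 91, 83, 77, 46, 39, 39, 38, 27, 18, 18
The 2 values of 91 occupy positions 1–2 → average rank (1+2)/2 = 1.5.
The 2 values of 39 occupy positions 6–7 → average rank (6+7)/2 = 6.5.
The 2 values of 18 occupy positions 10–11 → average rank (10+11)/2 = 10.5.
Group A values → pooled ranks: 18→10.5, 18→10.5, 39→6.5, 91→1.5, 83→3, 77→4
Rank sum = 10.5 + 10.5 + 6.5 + 1.5 + 3 + 4 = 36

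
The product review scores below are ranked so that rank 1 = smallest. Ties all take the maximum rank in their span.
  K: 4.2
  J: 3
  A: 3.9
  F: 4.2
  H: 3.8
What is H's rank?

2

Sorted (ascending): 3, 3.8, 3.9, 4.2, 4.2
The 2 values of 4.2 occupy positions 4–5 → each gets rank 5.
H has value 3.8 → rank 2.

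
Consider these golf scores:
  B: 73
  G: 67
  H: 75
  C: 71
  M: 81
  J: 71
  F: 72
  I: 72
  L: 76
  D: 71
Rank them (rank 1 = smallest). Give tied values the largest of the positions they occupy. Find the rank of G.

1

Sorted (ascending): 67, 71, 71, 71, 72, 72, 73, 75, 76, 81
The 3 values of 71 occupy positions 2–4 → each gets rank 4.
The 2 values of 72 occupy positions 5–6 → each gets rank 6.
G has value 67 → rank 1.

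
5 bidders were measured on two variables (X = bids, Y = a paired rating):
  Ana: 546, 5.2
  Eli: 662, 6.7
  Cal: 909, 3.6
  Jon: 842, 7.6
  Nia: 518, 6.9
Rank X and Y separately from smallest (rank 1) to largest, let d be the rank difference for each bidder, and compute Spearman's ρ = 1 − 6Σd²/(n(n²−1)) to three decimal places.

-0.300

Ranks of variable 1: 2, 3, 5, 4, 1
Ranks of variable 2: 2, 3, 1, 5, 4
d = r₁ − r₂: 0, 0, 4, -1, -3
d²: 0, 0, 16, 1, 9; Σd² = 26
ρ = 1 − 6·26/(5·24) = 1 − 156/120 = -0.300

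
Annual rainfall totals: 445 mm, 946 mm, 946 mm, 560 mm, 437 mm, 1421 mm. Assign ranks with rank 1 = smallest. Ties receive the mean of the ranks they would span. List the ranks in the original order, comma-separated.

Sorted (ascending): 437, 445, 560, 946, 946, 1421
The 2 values of 946 occupy positions 4–5 → average rank (4+5)/2 = 4.5.

2, 4.5, 4.5, 3, 1, 6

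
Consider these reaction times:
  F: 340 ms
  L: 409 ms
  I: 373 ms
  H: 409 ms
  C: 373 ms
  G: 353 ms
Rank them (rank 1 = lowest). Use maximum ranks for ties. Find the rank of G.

2

Sorted (ascending): 340, 353, 373, 373, 409, 409
The 2 values of 373 occupy positions 3–4 → each gets rank 4.
The 2 values of 409 occupy positions 5–6 → each gets rank 6.
G has value 353 ms → rank 2.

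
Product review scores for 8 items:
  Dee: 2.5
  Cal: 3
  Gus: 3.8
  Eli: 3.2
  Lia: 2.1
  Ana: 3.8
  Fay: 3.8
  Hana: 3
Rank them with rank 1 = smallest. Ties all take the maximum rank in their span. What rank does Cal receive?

Sorted (ascending): 2.1, 2.5, 3, 3, 3.2, 3.8, 3.8, 3.8
The 2 values of 3 occupy positions 3–4 → each gets rank 4.
The 3 values of 3.8 occupy positions 6–8 → each gets rank 8.
Cal has value 3 → rank 4.

4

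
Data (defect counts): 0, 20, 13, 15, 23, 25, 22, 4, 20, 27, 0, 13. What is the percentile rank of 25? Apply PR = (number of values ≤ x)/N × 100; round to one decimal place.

91.7

N = 12.
Strictly below 25: 10. Equal to 25: 1.
PR = 11/12 × 100 = 91.7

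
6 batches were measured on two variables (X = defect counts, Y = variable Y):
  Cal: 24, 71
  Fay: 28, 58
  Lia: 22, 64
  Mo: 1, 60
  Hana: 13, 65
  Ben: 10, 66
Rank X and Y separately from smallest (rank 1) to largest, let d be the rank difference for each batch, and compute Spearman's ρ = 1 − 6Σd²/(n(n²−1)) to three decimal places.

-0.086

Ranks of variable 1: 5, 6, 4, 1, 3, 2
Ranks of variable 2: 6, 1, 3, 2, 4, 5
d = r₁ − r₂: -1, 5, 1, -1, -1, -3
d²: 1, 25, 1, 1, 1, 9; Σd² = 38
ρ = 1 − 6·38/(6·35) = 1 − 228/210 = -0.086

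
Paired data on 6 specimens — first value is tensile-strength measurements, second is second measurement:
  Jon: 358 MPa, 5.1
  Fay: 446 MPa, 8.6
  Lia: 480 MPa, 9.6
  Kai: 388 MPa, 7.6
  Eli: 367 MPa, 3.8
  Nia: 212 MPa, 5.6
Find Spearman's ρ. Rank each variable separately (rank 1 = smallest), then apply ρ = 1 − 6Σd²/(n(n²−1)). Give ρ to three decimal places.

Ranks of variable 1: 2, 5, 6, 4, 3, 1
Ranks of variable 2: 2, 5, 6, 4, 1, 3
d = r₁ − r₂: 0, 0, 0, 0, 2, -2
d²: 0, 0, 0, 0, 4, 4; Σd² = 8
ρ = 1 − 6·8/(6·35) = 1 − 48/210 = 0.771

0.771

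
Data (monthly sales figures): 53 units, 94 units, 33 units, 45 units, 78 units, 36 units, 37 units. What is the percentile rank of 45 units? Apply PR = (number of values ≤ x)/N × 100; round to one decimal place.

57.1

N = 7.
Strictly below 45: 3. Equal to 45: 1.
PR = 4/7 × 100 = 57.1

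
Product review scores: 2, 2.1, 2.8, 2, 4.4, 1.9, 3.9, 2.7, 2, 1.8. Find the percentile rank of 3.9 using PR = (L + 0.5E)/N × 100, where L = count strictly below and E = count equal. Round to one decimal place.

85.0

N = 10.
Strictly below 3.9: 8. Equal to 3.9: 1.
PR = (8 + 0.5·1)/10 × 100 = 85.0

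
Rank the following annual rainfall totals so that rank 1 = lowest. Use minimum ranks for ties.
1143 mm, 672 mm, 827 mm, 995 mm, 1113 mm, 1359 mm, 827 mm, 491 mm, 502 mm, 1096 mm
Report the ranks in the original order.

9, 3, 4, 6, 8, 10, 4, 1, 2, 7

Sorted (ascending): 491, 502, 672, 827, 827, 995, 1096, 1113, 1143, 1359
The 2 values of 827 occupy positions 4–5 → each gets rank 4.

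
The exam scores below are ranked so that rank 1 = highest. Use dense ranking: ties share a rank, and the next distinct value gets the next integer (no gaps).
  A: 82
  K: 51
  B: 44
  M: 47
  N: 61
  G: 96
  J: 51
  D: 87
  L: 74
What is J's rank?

Sorted (descending): 96, 87, 82, 74, 61, 51, 51, 47, 44
The 2 values of 51 share dense rank 6.
Remaining distinct values take the next consecutive integers.
J has value 51 → rank 6.

6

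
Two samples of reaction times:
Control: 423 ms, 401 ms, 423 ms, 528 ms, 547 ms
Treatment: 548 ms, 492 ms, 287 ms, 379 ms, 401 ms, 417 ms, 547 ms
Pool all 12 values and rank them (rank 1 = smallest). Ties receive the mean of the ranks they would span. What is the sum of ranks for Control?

Sorted (ascending): 287, 379, 401, 401, 417, 423, 423, 492, 528, 547, 547, 548
The 2 values of 401 occupy positions 3–4 → average rank (3+4)/2 = 3.5.
The 2 values of 423 occupy positions 6–7 → average rank (6+7)/2 = 6.5.
The 2 values of 547 occupy positions 10–11 → average rank (10+11)/2 = 10.5.
Control values → pooled ranks: 423→6.5, 401→3.5, 423→6.5, 528→9, 547→10.5
Rank sum = 6.5 + 3.5 + 6.5 + 9 + 10.5 = 36

36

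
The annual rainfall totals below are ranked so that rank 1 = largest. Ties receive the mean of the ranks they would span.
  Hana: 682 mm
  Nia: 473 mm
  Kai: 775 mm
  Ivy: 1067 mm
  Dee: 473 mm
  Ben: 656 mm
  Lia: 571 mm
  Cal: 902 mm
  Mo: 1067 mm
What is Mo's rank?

Sorted (descending): 1067, 1067, 902, 775, 682, 656, 571, 473, 473
The 2 values of 1067 occupy positions 1–2 → average rank (1+2)/2 = 1.5.
The 2 values of 473 occupy positions 8–9 → average rank (8+9)/2 = 8.5.
Mo has value 1067 mm → rank 1.5.

1.5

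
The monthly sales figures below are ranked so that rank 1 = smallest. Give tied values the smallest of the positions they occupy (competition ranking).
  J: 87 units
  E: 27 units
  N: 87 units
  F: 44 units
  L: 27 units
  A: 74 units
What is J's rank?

Sorted (ascending): 27, 27, 44, 74, 87, 87
The 2 values of 27 occupy positions 1–2 → each gets rank 1.
The 2 values of 87 occupy positions 5–6 → each gets rank 5.
J has value 87 units → rank 5.

5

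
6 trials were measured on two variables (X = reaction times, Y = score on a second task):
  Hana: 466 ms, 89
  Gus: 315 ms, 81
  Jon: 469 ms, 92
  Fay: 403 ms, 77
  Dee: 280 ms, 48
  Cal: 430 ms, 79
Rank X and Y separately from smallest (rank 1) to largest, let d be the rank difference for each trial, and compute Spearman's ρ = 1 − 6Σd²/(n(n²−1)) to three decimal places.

Ranks of variable 1: 5, 2, 6, 3, 1, 4
Ranks of variable 2: 5, 4, 6, 2, 1, 3
d = r₁ − r₂: 0, -2, 0, 1, 0, 1
d²: 0, 4, 0, 1, 0, 1; Σd² = 6
ρ = 1 − 6·6/(6·35) = 1 − 36/210 = 0.829

0.829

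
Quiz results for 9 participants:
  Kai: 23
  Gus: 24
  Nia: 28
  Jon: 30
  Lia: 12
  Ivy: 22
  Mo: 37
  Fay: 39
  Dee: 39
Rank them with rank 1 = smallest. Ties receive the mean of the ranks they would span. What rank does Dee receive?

Sorted (ascending): 12, 22, 23, 24, 28, 30, 37, 39, 39
The 2 values of 39 occupy positions 8–9 → average rank (8+9)/2 = 8.5.
Dee has value 39 → rank 8.5.

8.5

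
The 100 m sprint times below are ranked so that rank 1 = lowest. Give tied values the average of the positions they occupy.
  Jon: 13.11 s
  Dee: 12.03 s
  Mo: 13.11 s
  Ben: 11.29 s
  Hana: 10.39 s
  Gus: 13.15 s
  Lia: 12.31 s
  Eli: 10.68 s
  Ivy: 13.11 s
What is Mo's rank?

Sorted (ascending): 10.39, 10.68, 11.29, 12.03, 12.31, 13.11, 13.11, 13.11, 13.15
The 3 values of 13.11 occupy positions 6–8 → average rank 7.
Mo has value 13.11 s → rank 7.

7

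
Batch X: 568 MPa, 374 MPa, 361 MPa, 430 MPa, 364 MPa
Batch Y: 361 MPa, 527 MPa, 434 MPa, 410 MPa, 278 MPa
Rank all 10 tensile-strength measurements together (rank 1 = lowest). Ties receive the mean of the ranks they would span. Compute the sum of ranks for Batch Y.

26.5

Sorted (ascending): 278, 361, 361, 364, 374, 410, 430, 434, 527, 568
The 2 values of 361 occupy positions 2–3 → average rank (2+3)/2 = 2.5.
Batch Y values → pooled ranks: 361→2.5, 527→9, 434→8, 410→6, 278→1
Rank sum = 2.5 + 9 + 8 + 6 + 1 = 26.5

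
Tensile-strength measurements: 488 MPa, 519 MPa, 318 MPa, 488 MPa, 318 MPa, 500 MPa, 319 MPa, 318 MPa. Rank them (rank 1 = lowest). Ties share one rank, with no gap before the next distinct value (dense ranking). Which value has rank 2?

319

Sorted (ascending): 318, 318, 318, 319, 488, 488, 500, 519
The 3 values of 318 share dense rank 1.
The 2 values of 488 share dense rank 3.
Remaining distinct values take the next consecutive integers.
Rank 2 → value 319.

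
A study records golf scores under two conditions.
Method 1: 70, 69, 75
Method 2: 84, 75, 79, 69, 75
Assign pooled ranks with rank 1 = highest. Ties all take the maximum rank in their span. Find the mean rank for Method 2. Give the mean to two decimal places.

Sorted (descending): 84, 79, 75, 75, 75, 70, 69, 69
The 3 values of 75 occupy positions 3–5 → each gets rank 5.
The 2 values of 69 occupy positions 7–8 → each gets rank 8.
Method 2 values → pooled ranks: 84→1, 75→5, 79→2, 69→8, 75→5
Mean rank = (1 + 5 + 2 + 8 + 5) / 5 = 4.20

4.20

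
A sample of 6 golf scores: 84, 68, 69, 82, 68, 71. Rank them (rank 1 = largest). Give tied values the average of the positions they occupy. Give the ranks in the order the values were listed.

1, 5.5, 4, 2, 5.5, 3

Sorted (descending): 84, 82, 71, 69, 68, 68
The 2 values of 68 occupy positions 5–6 → average rank (5+6)/2 = 5.5.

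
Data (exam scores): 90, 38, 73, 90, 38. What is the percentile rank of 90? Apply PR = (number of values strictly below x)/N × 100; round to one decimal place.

N = 5.
Strictly below 90: 3. Equal to 90: 2.
PR = 3/5 × 100 = 60.0

60.0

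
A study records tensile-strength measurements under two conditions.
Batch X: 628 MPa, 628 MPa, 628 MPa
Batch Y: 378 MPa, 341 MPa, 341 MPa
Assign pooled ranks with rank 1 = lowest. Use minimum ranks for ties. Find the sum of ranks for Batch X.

Sorted (ascending): 341, 341, 378, 628, 628, 628
The 2 values of 341 occupy positions 1–2 → each gets rank 1.
The 3 values of 628 occupy positions 4–6 → each gets rank 4.
Batch X values → pooled ranks: 628→4, 628→4, 628→4
Rank sum = 4 + 4 + 4 = 12

12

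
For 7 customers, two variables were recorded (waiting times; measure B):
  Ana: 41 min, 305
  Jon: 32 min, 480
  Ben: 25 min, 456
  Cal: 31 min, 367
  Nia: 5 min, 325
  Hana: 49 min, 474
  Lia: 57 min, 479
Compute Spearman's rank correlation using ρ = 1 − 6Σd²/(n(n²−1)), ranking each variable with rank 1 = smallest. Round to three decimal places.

Ranks of variable 1: 5, 4, 2, 3, 1, 6, 7
Ranks of variable 2: 1, 7, 4, 3, 2, 5, 6
d = r₁ − r₂: 4, -3, -2, 0, -1, 1, 1
d²: 16, 9, 4, 0, 1, 1, 1; Σd² = 32
ρ = 1 − 6·32/(7·48) = 1 − 192/336 = 0.429

0.429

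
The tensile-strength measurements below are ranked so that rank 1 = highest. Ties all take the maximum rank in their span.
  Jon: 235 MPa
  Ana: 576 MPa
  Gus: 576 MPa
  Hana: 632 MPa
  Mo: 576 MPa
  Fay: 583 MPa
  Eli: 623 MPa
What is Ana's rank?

6

Sorted (descending): 632, 623, 583, 576, 576, 576, 235
The 3 values of 576 occupy positions 4–6 → each gets rank 6.
Ana has value 576 MPa → rank 6.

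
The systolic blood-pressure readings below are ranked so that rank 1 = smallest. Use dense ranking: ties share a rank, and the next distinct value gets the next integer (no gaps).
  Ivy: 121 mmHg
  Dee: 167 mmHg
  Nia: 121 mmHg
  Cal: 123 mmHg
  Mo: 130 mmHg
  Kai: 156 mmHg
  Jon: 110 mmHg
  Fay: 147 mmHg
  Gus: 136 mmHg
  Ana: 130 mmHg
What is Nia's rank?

2

Sorted (ascending): 110, 121, 121, 123, 130, 130, 136, 147, 156, 167
The 2 values of 121 share dense rank 2.
The 2 values of 130 share dense rank 4.
Remaining distinct values take the next consecutive integers.
Nia has value 121 mmHg → rank 2.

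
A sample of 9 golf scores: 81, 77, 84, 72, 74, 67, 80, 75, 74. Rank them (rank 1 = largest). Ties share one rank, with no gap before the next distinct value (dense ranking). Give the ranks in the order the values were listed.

2, 4, 1, 7, 6, 8, 3, 5, 6

Sorted (descending): 84, 81, 80, 77, 75, 74, 74, 72, 67
The 2 values of 74 share dense rank 6.
Remaining distinct values take the next consecutive integers.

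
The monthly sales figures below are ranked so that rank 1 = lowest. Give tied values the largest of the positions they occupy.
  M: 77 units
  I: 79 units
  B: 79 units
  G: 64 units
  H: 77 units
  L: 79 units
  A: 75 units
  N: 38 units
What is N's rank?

1

Sorted (ascending): 38, 64, 75, 77, 77, 79, 79, 79
The 2 values of 77 occupy positions 4–5 → each gets rank 5.
The 3 values of 79 occupy positions 6–8 → each gets rank 8.
N has value 38 units → rank 1.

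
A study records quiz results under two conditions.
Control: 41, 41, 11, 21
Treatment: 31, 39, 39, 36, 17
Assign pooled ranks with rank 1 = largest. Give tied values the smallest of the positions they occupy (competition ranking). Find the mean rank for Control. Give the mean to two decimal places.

Sorted (descending): 41, 41, 39, 39, 36, 31, 21, 17, 11
The 2 values of 41 occupy positions 1–2 → each gets rank 1.
The 2 values of 39 occupy positions 3–4 → each gets rank 3.
Control values → pooled ranks: 41→1, 41→1, 11→9, 21→7
Mean rank = (1 + 1 + 9 + 7) / 4 = 4.50

4.50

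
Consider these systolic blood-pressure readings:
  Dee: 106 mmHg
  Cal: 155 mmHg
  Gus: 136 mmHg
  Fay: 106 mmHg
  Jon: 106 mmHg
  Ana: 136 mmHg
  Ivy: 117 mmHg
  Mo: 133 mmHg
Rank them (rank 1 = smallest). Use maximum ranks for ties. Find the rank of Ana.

7

Sorted (ascending): 106, 106, 106, 117, 133, 136, 136, 155
The 3 values of 106 occupy positions 1–3 → each gets rank 3.
The 2 values of 136 occupy positions 6–7 → each gets rank 7.
Ana has value 136 mmHg → rank 7.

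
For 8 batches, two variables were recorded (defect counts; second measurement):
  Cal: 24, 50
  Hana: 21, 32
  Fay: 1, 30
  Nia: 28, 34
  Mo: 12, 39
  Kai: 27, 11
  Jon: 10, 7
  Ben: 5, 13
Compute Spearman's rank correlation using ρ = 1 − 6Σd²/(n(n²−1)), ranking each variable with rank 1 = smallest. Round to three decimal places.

0.333

Ranks of variable 1: 6, 5, 1, 8, 4, 7, 3, 2
Ranks of variable 2: 8, 5, 4, 6, 7, 2, 1, 3
d = r₁ − r₂: -2, 0, -3, 2, -3, 5, 2, -1
d²: 4, 0, 9, 4, 9, 25, 4, 1; Σd² = 56
ρ = 1 − 6·56/(8·63) = 1 − 336/504 = 0.333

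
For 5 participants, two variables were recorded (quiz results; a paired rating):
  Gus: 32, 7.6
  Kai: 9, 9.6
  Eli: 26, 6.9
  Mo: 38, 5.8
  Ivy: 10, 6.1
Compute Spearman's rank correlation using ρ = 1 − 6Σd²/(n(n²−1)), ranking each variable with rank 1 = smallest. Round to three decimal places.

-0.600

Ranks of variable 1: 4, 1, 3, 5, 2
Ranks of variable 2: 4, 5, 3, 1, 2
d = r₁ − r₂: 0, -4, 0, 4, 0
d²: 0, 16, 0, 16, 0; Σd² = 32
ρ = 1 − 6·32/(5·24) = 1 − 192/120 = -0.600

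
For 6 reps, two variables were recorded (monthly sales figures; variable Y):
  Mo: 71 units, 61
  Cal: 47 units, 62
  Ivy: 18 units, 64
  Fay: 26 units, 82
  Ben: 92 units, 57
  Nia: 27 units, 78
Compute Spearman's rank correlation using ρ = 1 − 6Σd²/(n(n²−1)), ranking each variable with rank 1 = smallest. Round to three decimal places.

Ranks of variable 1: 5, 4, 1, 2, 6, 3
Ranks of variable 2: 2, 3, 4, 6, 1, 5
d = r₁ − r₂: 3, 1, -3, -4, 5, -2
d²: 9, 1, 9, 16, 25, 4; Σd² = 64
ρ = 1 − 6·64/(6·35) = 1 − 384/210 = -0.829

-0.829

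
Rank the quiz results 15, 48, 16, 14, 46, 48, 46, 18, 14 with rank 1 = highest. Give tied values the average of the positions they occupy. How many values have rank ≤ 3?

Sorted (descending): 48, 48, 46, 46, 18, 16, 15, 14, 14
The 2 values of 48 occupy positions 1–2 → average rank (1+2)/2 = 1.5.
The 2 values of 46 occupy positions 3–4 → average rank (3+4)/2 = 3.5.
The 2 values of 14 occupy positions 8–9 → average rank (8+9)/2 = 8.5.
Ranks ≤ 3: {1.5, 1.5} → 2 values.

2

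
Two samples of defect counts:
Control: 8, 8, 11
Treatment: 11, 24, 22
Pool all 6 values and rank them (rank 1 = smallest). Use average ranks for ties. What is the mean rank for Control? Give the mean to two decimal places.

2.17

Sorted (ascending): 8, 8, 11, 11, 22, 24
The 2 values of 8 occupy positions 1–2 → average rank (1+2)/2 = 1.5.
The 2 values of 11 occupy positions 3–4 → average rank (3+4)/2 = 3.5.
Control values → pooled ranks: 8→1.5, 8→1.5, 11→3.5
Mean rank = (1.5 + 1.5 + 3.5) / 3 = 2.17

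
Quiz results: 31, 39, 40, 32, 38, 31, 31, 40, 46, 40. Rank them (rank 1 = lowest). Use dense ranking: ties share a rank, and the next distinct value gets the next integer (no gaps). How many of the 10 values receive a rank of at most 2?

4

Sorted (ascending): 31, 31, 31, 32, 38, 39, 40, 40, 40, 46
The 3 values of 31 share dense rank 1.
The 3 values of 40 share dense rank 5.
Remaining distinct values take the next consecutive integers.
Ranks ≤ 2: {1, 1, 1, 2} → 4 values.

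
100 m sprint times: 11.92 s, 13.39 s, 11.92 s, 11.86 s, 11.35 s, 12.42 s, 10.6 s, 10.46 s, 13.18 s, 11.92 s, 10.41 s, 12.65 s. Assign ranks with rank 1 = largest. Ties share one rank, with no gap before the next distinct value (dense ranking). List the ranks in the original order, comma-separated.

5, 1, 5, 6, 7, 4, 8, 9, 2, 5, 10, 3

Sorted (descending): 13.39, 13.18, 12.65, 12.42, 11.92, 11.92, 11.92, 11.86, 11.35, 10.6, 10.46, 10.41
The 3 values of 11.92 share dense rank 5.
Remaining distinct values take the next consecutive integers.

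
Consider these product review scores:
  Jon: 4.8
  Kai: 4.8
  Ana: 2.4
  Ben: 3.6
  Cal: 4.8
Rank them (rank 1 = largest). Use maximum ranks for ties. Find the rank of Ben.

Sorted (descending): 4.8, 4.8, 4.8, 3.6, 2.4
The 3 values of 4.8 occupy positions 1–3 → each gets rank 3.
Ben has value 3.6 → rank 4.

4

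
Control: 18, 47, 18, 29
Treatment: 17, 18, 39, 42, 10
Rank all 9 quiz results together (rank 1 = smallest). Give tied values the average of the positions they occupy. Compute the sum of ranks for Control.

23

Sorted (ascending): 10, 17, 18, 18, 18, 29, 39, 42, 47
The 3 values of 18 occupy positions 3–5 → average rank 4.
Control values → pooled ranks: 18→4, 47→9, 18→4, 29→6
Rank sum = 4 + 9 + 4 + 6 = 23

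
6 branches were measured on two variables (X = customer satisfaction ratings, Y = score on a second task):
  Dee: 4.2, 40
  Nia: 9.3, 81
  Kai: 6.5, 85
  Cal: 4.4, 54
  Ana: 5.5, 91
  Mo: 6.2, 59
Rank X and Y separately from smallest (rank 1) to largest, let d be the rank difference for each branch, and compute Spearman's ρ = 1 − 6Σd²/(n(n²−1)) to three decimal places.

0.600

Ranks of variable 1: 1, 6, 5, 2, 3, 4
Ranks of variable 2: 1, 4, 5, 2, 6, 3
d = r₁ − r₂: 0, 2, 0, 0, -3, 1
d²: 0, 4, 0, 0, 9, 1; Σd² = 14
ρ = 1 − 6·14/(6·35) = 1 − 84/210 = 0.600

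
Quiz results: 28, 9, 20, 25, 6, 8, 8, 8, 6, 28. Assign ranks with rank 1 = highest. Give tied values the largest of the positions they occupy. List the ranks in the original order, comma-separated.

2, 5, 4, 3, 10, 8, 8, 8, 10, 2

Sorted (descending): 28, 28, 25, 20, 9, 8, 8, 8, 6, 6
The 2 values of 28 occupy positions 1–2 → each gets rank 2.
The 3 values of 8 occupy positions 6–8 → each gets rank 8.
The 2 values of 6 occupy positions 9–10 → each gets rank 10.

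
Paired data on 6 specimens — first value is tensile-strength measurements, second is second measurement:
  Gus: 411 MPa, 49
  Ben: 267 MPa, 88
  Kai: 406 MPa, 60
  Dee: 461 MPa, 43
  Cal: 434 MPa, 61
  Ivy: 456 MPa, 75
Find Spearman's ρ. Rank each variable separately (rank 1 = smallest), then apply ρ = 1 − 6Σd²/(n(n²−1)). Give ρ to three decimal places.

Ranks of variable 1: 3, 1, 2, 6, 4, 5
Ranks of variable 2: 2, 6, 3, 1, 4, 5
d = r₁ − r₂: 1, -5, -1, 5, 0, 0
d²: 1, 25, 1, 25, 0, 0; Σd² = 52
ρ = 1 − 6·52/(6·35) = 1 − 312/210 = -0.486

-0.486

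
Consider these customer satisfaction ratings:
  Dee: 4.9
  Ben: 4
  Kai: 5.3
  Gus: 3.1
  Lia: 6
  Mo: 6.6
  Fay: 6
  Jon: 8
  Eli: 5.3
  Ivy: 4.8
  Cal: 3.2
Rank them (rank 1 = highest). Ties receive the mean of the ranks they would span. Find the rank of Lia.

3.5

Sorted (descending): 8, 6.6, 6, 6, 5.3, 5.3, 4.9, 4.8, 4, 3.2, 3.1
The 2 values of 6 occupy positions 3–4 → average rank (3+4)/2 = 3.5.
The 2 values of 5.3 occupy positions 5–6 → average rank (5+6)/2 = 5.5.
Lia has value 6 → rank 3.5.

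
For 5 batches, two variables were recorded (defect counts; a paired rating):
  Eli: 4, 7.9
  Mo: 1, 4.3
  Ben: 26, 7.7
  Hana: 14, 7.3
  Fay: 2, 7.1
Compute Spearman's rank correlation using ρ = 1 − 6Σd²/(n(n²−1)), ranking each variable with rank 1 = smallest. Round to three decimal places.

Ranks of variable 1: 3, 1, 5, 4, 2
Ranks of variable 2: 5, 1, 4, 3, 2
d = r₁ − r₂: -2, 0, 1, 1, 0
d²: 4, 0, 1, 1, 0; Σd² = 6
ρ = 1 − 6·6/(5·24) = 1 − 36/120 = 0.700

0.700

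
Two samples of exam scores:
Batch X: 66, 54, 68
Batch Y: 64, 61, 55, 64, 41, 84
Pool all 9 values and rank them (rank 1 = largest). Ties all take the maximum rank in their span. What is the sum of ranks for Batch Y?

Sorted (descending): 84, 68, 66, 64, 64, 61, 55, 54, 41
The 2 values of 64 occupy positions 4–5 → each gets rank 5.
Batch Y values → pooled ranks: 64→5, 61→6, 55→7, 64→5, 41→9, 84→1
Rank sum = 5 + 6 + 7 + 5 + 9 + 1 = 33

33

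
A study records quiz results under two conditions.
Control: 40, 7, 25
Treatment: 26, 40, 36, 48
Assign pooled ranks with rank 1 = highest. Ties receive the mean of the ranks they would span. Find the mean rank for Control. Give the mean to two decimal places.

5.17

Sorted (descending): 48, 40, 40, 36, 26, 25, 7
The 2 values of 40 occupy positions 2–3 → average rank (2+3)/2 = 2.5.
Control values → pooled ranks: 40→2.5, 7→7, 25→6
Mean rank = (2.5 + 7 + 6) / 3 = 5.17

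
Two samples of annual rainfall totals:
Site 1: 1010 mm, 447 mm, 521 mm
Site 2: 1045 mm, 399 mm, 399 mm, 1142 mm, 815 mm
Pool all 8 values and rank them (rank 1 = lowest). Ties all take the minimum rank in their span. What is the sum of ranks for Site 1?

13

Sorted (ascending): 399, 399, 447, 521, 815, 1010, 1045, 1142
The 2 values of 399 occupy positions 1–2 → each gets rank 1.
Site 1 values → pooled ranks: 1010→6, 447→3, 521→4
Rank sum = 6 + 3 + 4 = 13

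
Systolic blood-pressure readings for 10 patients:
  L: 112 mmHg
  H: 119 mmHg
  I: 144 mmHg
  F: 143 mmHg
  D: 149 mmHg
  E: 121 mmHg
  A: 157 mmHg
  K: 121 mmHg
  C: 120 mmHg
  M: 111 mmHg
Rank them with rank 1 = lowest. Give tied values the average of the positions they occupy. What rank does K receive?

Sorted (ascending): 111, 112, 119, 120, 121, 121, 143, 144, 149, 157
The 2 values of 121 occupy positions 5–6 → average rank (5+6)/2 = 5.5.
K has value 121 mmHg → rank 5.5.

5.5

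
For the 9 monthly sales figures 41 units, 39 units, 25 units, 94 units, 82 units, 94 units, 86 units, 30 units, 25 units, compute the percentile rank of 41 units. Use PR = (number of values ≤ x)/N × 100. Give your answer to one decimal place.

55.6

N = 9.
Strictly below 41: 4. Equal to 41: 1.
PR = 5/9 × 100 = 55.6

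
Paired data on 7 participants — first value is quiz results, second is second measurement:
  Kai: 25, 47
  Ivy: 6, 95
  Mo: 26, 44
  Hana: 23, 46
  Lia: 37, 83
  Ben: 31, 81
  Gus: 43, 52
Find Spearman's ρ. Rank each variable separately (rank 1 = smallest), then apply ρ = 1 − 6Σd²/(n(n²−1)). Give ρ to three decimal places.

0.036

Ranks of variable 1: 3, 1, 4, 2, 6, 5, 7
Ranks of variable 2: 3, 7, 1, 2, 6, 5, 4
d = r₁ − r₂: 0, -6, 3, 0, 0, 0, 3
d²: 0, 36, 9, 0, 0, 0, 9; Σd² = 54
ρ = 1 − 6·54/(7·48) = 1 − 324/336 = 0.036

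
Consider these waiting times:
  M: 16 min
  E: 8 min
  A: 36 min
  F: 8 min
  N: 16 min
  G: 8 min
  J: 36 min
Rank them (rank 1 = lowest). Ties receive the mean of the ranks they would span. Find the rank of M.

4.5

Sorted (ascending): 8, 8, 8, 16, 16, 36, 36
The 3 values of 8 occupy positions 1–3 → average rank 2.
The 2 values of 16 occupy positions 4–5 → average rank (4+5)/2 = 4.5.
The 2 values of 36 occupy positions 6–7 → average rank (6+7)/2 = 6.5.
M has value 16 min → rank 4.5.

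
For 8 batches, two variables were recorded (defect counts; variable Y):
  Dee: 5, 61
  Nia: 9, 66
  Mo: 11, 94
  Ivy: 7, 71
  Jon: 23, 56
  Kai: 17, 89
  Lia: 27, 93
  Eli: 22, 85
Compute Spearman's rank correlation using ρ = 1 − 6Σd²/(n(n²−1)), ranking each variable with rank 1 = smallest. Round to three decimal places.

Ranks of variable 1: 1, 3, 4, 2, 7, 5, 8, 6
Ranks of variable 2: 2, 3, 8, 4, 1, 6, 7, 5
d = r₁ − r₂: -1, 0, -4, -2, 6, -1, 1, 1
d²: 1, 0, 16, 4, 36, 1, 1, 1; Σd² = 60
ρ = 1 − 6·60/(8·63) = 1 − 360/504 = 0.286

0.286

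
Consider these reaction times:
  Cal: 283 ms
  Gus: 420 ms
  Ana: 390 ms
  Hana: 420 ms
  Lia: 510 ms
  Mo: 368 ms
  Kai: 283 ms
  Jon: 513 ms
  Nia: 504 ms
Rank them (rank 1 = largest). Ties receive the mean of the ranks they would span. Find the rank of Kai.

8.5

Sorted (descending): 513, 510, 504, 420, 420, 390, 368, 283, 283
The 2 values of 420 occupy positions 4–5 → average rank (4+5)/2 = 4.5.
The 2 values of 283 occupy positions 8–9 → average rank (8+9)/2 = 8.5.
Kai has value 283 ms → rank 8.5.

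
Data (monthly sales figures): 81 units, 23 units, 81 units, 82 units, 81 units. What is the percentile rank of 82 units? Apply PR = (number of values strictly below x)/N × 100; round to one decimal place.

80.0

N = 5.
Strictly below 82: 4. Equal to 82: 1.
PR = 4/5 × 100 = 80.0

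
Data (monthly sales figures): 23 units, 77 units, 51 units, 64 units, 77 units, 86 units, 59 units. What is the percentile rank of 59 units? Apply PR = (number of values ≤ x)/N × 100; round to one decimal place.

42.9

N = 7.
Strictly below 59: 2. Equal to 59: 1.
PR = 3/7 × 100 = 42.9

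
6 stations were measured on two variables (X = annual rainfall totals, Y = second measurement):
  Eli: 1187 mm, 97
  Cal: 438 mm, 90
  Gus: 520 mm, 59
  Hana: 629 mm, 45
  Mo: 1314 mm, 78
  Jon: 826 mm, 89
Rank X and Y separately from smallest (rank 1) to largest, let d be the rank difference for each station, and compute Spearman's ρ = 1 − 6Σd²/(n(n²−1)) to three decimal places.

Ranks of variable 1: 5, 1, 2, 3, 6, 4
Ranks of variable 2: 6, 5, 2, 1, 3, 4
d = r₁ − r₂: -1, -4, 0, 2, 3, 0
d²: 1, 16, 0, 4, 9, 0; Σd² = 30
ρ = 1 − 6·30/(6·35) = 1 − 180/210 = 0.143

0.143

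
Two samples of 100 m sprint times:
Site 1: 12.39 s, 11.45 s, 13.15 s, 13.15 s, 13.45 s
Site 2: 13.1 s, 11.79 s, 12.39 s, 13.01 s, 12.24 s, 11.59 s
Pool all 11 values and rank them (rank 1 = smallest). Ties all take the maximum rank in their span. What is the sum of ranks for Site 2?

30

Sorted (ascending): 11.45, 11.59, 11.79, 12.24, 12.39, 12.39, 13.01, 13.1, 13.15, 13.15, 13.45
The 2 values of 12.39 occupy positions 5–6 → each gets rank 6.
The 2 values of 13.15 occupy positions 9–10 → each gets rank 10.
Site 2 values → pooled ranks: 13.1→8, 11.79→3, 12.39→6, 13.01→7, 12.24→4, 11.59→2
Rank sum = 8 + 3 + 6 + 7 + 4 + 2 = 30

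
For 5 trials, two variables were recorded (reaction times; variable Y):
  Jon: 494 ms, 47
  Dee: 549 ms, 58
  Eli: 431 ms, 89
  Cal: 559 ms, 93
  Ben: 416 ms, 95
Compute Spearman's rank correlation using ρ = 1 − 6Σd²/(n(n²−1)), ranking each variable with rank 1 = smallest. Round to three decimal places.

-0.300

Ranks of variable 1: 3, 4, 2, 5, 1
Ranks of variable 2: 1, 2, 3, 4, 5
d = r₁ − r₂: 2, 2, -1, 1, -4
d²: 4, 4, 1, 1, 16; Σd² = 26
ρ = 1 − 6·26/(5·24) = 1 − 156/120 = -0.300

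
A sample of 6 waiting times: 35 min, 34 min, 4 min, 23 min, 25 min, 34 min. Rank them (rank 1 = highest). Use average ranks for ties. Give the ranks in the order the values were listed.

1, 2.5, 6, 5, 4, 2.5

Sorted (descending): 35, 34, 34, 25, 23, 4
The 2 values of 34 occupy positions 2–3 → average rank (2+3)/2 = 2.5.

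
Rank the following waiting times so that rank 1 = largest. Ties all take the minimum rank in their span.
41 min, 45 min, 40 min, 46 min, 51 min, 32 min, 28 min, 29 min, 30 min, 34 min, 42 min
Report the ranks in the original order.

Sorted (descending): 51, 46, 45, 42, 41, 40, 34, 32, 30, 29, 28
No ties — each value takes its position as its rank.

5, 3, 6, 2, 1, 8, 11, 10, 9, 7, 4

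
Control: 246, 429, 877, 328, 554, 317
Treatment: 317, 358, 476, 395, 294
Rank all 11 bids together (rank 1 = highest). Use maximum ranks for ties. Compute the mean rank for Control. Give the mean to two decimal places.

5.67

Sorted (descending): 877, 554, 476, 429, 395, 358, 328, 317, 317, 294, 246
The 2 values of 317 occupy positions 8–9 → each gets rank 9.
Control values → pooled ranks: 246→11, 429→4, 877→1, 328→7, 554→2, 317→9
Mean rank = (11 + 4 + 1 + 7 + 2 + 9) / 6 = 5.67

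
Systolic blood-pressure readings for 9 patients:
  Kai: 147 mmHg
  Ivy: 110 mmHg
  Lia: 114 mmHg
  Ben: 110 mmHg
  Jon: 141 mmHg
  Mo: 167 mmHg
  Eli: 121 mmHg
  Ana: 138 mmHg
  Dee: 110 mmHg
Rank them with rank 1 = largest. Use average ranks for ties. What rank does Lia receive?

6

Sorted (descending): 167, 147, 141, 138, 121, 114, 110, 110, 110
The 3 values of 110 occupy positions 7–9 → average rank 8.
Lia has value 114 mmHg → rank 6.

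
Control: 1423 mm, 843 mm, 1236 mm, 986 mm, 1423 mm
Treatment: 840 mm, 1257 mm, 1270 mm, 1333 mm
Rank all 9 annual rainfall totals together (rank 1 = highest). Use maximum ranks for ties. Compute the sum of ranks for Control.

Sorted (descending): 1423, 1423, 1333, 1270, 1257, 1236, 986, 843, 840
The 2 values of 1423 occupy positions 1–2 → each gets rank 2.
Control values → pooled ranks: 1423→2, 843→8, 1236→6, 986→7, 1423→2
Rank sum = 2 + 8 + 6 + 7 + 2 = 25

25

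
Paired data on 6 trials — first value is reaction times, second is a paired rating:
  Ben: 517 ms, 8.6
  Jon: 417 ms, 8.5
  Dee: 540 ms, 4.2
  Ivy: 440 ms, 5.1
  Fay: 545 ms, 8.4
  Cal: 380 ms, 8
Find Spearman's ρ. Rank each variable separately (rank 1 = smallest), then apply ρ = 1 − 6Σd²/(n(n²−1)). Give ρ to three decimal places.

-0.086

Ranks of variable 1: 4, 2, 5, 3, 6, 1
Ranks of variable 2: 6, 5, 1, 2, 4, 3
d = r₁ − r₂: -2, -3, 4, 1, 2, -2
d²: 4, 9, 16, 1, 4, 4; Σd² = 38
ρ = 1 − 6·38/(6·35) = 1 − 228/210 = -0.086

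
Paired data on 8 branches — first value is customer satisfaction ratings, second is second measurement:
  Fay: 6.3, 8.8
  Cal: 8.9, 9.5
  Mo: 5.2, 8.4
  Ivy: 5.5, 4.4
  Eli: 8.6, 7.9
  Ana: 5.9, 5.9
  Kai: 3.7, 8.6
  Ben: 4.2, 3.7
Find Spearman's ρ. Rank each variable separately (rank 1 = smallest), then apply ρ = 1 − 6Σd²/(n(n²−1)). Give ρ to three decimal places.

0.429

Ranks of variable 1: 6, 8, 3, 4, 7, 5, 1, 2
Ranks of variable 2: 7, 8, 5, 2, 4, 3, 6, 1
d = r₁ − r₂: -1, 0, -2, 2, 3, 2, -5, 1
d²: 1, 0, 4, 4, 9, 4, 25, 1; Σd² = 48
ρ = 1 − 6·48/(8·63) = 1 − 288/504 = 0.429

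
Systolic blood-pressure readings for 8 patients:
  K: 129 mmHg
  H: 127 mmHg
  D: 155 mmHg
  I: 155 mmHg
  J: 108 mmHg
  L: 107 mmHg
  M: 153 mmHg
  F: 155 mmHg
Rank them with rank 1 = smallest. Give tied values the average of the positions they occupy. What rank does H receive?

3

Sorted (ascending): 107, 108, 127, 129, 153, 155, 155, 155
The 3 values of 155 occupy positions 6–8 → average rank 7.
H has value 127 mmHg → rank 3.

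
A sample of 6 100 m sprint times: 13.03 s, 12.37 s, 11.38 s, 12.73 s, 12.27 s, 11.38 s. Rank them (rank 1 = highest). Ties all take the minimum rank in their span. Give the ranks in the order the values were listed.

Sorted (descending): 13.03, 12.73, 12.37, 12.27, 11.38, 11.38
The 2 values of 11.38 occupy positions 5–6 → each gets rank 5.

1, 3, 5, 2, 4, 5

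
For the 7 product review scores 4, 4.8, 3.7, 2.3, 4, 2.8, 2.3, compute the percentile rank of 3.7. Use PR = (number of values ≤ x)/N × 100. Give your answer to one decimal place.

57.1

N = 7.
Strictly below 3.7: 3. Equal to 3.7: 1.
PR = 4/7 × 100 = 57.1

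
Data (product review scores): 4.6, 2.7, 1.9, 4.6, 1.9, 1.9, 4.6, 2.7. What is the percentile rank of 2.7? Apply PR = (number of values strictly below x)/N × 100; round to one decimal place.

N = 8.
Strictly below 2.7: 3. Equal to 2.7: 2.
PR = 3/8 × 100 = 37.5

37.5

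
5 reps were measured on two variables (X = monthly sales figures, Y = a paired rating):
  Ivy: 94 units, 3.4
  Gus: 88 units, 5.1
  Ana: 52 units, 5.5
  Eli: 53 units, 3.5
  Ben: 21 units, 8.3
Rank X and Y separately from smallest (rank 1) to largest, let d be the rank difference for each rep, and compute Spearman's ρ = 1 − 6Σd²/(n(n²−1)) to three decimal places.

Ranks of variable 1: 5, 4, 2, 3, 1
Ranks of variable 2: 1, 3, 4, 2, 5
d = r₁ − r₂: 4, 1, -2, 1, -4
d²: 16, 1, 4, 1, 16; Σd² = 38
ρ = 1 − 6·38/(5·24) = 1 − 228/120 = -0.900

-0.900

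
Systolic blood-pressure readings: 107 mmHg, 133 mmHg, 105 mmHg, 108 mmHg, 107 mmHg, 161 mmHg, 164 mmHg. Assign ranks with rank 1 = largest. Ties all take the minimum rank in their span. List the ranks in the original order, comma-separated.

Sorted (descending): 164, 161, 133, 108, 107, 107, 105
The 2 values of 107 occupy positions 5–6 → each gets rank 5.

5, 3, 7, 4, 5, 2, 1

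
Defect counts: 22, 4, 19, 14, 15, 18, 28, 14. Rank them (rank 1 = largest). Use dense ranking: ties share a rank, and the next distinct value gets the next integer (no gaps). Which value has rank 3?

Sorted (descending): 28, 22, 19, 18, 15, 14, 14, 4
The 2 values of 14 share dense rank 6.
Remaining distinct values take the next consecutive integers.
Rank 3 → value 19.

19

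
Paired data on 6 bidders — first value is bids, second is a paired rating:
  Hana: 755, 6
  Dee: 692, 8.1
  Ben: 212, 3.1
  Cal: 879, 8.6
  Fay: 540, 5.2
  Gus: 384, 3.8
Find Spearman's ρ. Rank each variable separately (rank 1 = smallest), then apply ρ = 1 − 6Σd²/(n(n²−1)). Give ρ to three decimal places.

0.943

Ranks of variable 1: 5, 4, 1, 6, 3, 2
Ranks of variable 2: 4, 5, 1, 6, 3, 2
d = r₁ − r₂: 1, -1, 0, 0, 0, 0
d²: 1, 1, 0, 0, 0, 0; Σd² = 2
ρ = 1 − 6·2/(6·35) = 1 − 12/210 = 0.943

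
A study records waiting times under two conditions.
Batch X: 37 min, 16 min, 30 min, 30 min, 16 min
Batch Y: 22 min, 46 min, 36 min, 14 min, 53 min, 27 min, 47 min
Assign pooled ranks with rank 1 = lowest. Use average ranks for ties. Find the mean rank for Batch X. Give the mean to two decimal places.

5.40

Sorted (ascending): 14, 16, 16, 22, 27, 30, 30, 36, 37, 46, 47, 53
The 2 values of 16 occupy positions 2–3 → average rank (2+3)/2 = 2.5.
The 2 values of 30 occupy positions 6–7 → average rank (6+7)/2 = 6.5.
Batch X values → pooled ranks: 37→9, 16→2.5, 30→6.5, 30→6.5, 16→2.5
Mean rank = (9 + 2.5 + 6.5 + 6.5 + 2.5) / 5 = 5.40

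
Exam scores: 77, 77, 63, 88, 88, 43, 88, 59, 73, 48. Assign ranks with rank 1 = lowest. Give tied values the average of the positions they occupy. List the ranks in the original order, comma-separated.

6.5, 6.5, 4, 9, 9, 1, 9, 3, 5, 2

Sorted (ascending): 43, 48, 59, 63, 73, 77, 77, 88, 88, 88
The 2 values of 77 occupy positions 6–7 → average rank (6+7)/2 = 6.5.
The 3 values of 88 occupy positions 8–10 → average rank 9.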